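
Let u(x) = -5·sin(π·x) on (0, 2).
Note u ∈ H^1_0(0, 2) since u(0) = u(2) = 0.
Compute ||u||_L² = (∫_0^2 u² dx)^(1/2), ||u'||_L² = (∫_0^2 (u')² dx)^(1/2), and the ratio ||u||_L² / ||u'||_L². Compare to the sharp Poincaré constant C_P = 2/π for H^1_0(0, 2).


||u||_L² / ||u'||_L² = 1/π < C_P = 2/π.

u(x) = -5·sin(π·x), so u'(x) = -5*π*cos(π*x).
Writing u(x) = A·sin(kπx/L) with A = -5 and k = 2, use ∫_0^L sin²(kπx/L) dx = L/2 and ∫_0^L cos²(kπx/L) dx = L/2.
u² = 25·sin²(π·x) and (u')² = 25*π^2·cos²(π·x), and each of sin², cos² integrates to L/2 = 1 over (0, 2).
∫_0^2 u² dx = 25, so ||u||_L² = 5.
∫_0^2 (u')² dx = 25*π^2, so ||u'||_L² = 5*π.
Ratio ||u||_L² / ||u'||_L² = 1/π.
Sharp Poincaré constant on H^1_0(0, 2) is C_P = L/π = 2/π, achieved by sin(π/2·x).
This is the k = 2 harmonic; the ratio L/(kπ) is strictly less than C_P = L/π, consistent with the sharp inequality ||u||_L² ≤ C_P ||u'||_L².


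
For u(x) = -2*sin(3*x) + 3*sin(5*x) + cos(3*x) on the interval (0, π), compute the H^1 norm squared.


||u||_{H^1(0,π)}^2 = 142*π

u'(x) = -3*sin(3*x) - 6*cos(3*x) + 15*cos(5*x).
Expand u² and (u')² and integrate term by term on (0, π), using: for integers n ≥ 1, ∫_0^π sin²(nx) dx = ∫_0^π cos²(nx) dx = π/2; for n ≠ n', ∫_0^π sin(nx)sin(n'x) dx = ∫_0^π cos(nx)cos(n'x) dx = 0; and by product-to-sum, ∫_0^π sin(nx)cos(n'x) dx = ½∫_0^π [sin((n+n')x) + sin((n−n')x)] dx, which is 0 when n+n' is even and 2n/(n²−n'²) when n+n' is odd (it need not vanish on (0, π)).
  u² squared terms: (-2)²·∫sin(3x)² dx = 4·π/2 = 2*π;  (3)²·∫sin(5x)² dx = 9·π/2 = 9*π/2;  (1)²·∫cos(3x)² dx = 1·π/2 = π/2.
  u² cross terms: 2·(-2)·(3)·∫sin(3x)·sin(5x) dx = -12·(0) = 0;  2·(-2)·(1)·∫sin(3x)·cos(3x) dx = -4·(0) = 0;  2·(3)·(1)·∫sin(5x)·cos(3x) dx = 6·(0) = 0.
  So ∫_0^π u² dx = 2*π + 9*π/2 + π/2 + 0 + 0 + 0 = 7*π.
  (u')² squared terms: (-6)²·∫cos(3x)² dx = 36·π/2 = 18*π;  (-3)²·∫sin(3x)² dx = 9·π/2 = 9*π/2;  (15)²·∫cos(5x)² dx = 225·π/2 = 225*π/2.
  (u')² cross terms: 2·(-6)·(-3)·∫cos(3x)·sin(3x) dx = 36·(0) = 0;  2·(-6)·(15)·∫cos(3x)·cos(5x) dx = -180·(0) = 0;  2·(-3)·(15)·∫sin(3x)·cos(5x) dx = -90·(0) = 0.
  So ∫_0^π (u')² dx = 18*π + 9*π/2 + 225*π/2 + 0 + 0 + 0 = 135*π.
||u||_{H^1}^2 = (7*π) + (135*π) = 142*π.


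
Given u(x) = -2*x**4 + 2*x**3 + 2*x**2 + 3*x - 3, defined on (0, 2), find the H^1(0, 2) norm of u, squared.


||u||_{H^1}^2 = 11384/63

The H^1 norm (squared) on an interval (0, L) is
  ||u||_{H^1}^2 = ∫_0^L u(x)^2 dx + ∫_0^L u'(x)^2 dx.
Compute u'(x) = -8*x**3 + 6*x**2 + 4*x + 3.
Then u(x)^2 = 4*x**8 - 8*x**7 - 4*x**6 - 4*x**5 + 28*x**4 - 3*x**2 - 18*x + 9 and u'(x)^2 = 64*x**6 - 96*x**5 - 28*x**4 + 52*x**2 + 24*x + 9.
Integrate each monomial from 0 to 2 using ∫_0^2 c·x^n dx = c·2^(n+1)/(n+1):
  ∫_0^2 u(x)^2 dx = ∫_0^2 (4*x^8 - 8*x^7 - 4*x^6 - 4*x^5 + 28*x^4 - 3*x^2 - 18*x + 9) dx. Term by term:
    ∫_0^2 4*x^8 dx = 2048/9;  ∫_0^2 -8*x^7 dx = -256;  ∫_0^2 -4*x^6 dx = -512/7;
    ∫_0^2 -4*x^5 dx = -128/3;  ∫_0^2 28*x^4 dx = 896/5;  ∫_0^2 -3*x^2 dx = -8;
    ∫_0^2 -18*x dx = -36;  ∫_0^2 9 dx = 18.
  Sum: 2048/9 − 256 − 512/7 − 128/3 + 896/5 − 8 − 36 + 18 = 2818/315.
  ∫_0^2 u'(x)^2 dx = ∫_0^2 (64*x^6 - 96*x^5 - 28*x^4 + 52*x^2 + 24*x + 9) dx. Term by term:
    ∫_0^2 64*x^6 dx = 8192/7;  ∫_0^2 -96*x^5 dx = -1024;  ∫_0^2 -28*x^4 dx = -896/5;
    ∫_0^2 52*x^2 dx = 416/3;  ∫_0^2 24*x dx = 48;  ∫_0^2 9 dx = 18.
  Sum: 8192/7 − 1024 − 896/5 + 416/3 + 48 + 18 = 18034/105.
Adding: ||u||_{H^1}^2 = 2818/315 + 18034/105 = 11384/63.


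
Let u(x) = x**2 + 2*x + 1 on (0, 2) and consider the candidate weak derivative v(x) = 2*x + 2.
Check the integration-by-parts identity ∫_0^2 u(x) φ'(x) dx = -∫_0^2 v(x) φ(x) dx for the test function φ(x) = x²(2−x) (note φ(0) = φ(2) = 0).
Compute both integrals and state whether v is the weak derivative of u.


LHS = -88/15, RHS = -88/15. Yes, v = u' weakly.

u(x) = x**2 + 2*x + 1, classical derivative u'(x) = 2*x + 2.
φ(x) = x²(2−x), so φ'(x) = x*(4 - 3*x).
Note φ(0) = φ(2) = 0, so the boundary term u·φ vanishes.
LHS = ∫_0^2 u(x) φ'(x) dx = ∫_0^2 (-3*x^4 - 2*x^3 + 5*x^2 + 4*x) dx. Term by term:
  ∫_0^2 -3*x^4 dx = -96/5;  ∫_0^2 -2*x^3 dx = -8;  ∫_0^2 5*x^2 dx = 40/3;
  ∫_0^2 4*x dx = 8.
Sum: -96/5 − 8 + 40/3 + 8 = -88/15.
So LHS = -88/15.
∫_0^2 v(x) φ(x) dx = ∫_0^2 (-2*x^4 + 2*x^3 + 4*x^2) dx. Term by term:
  ∫_0^2 -2*x^4 dx = -64/5;  ∫_0^2 2*x^3 dx = 8;  ∫_0^2 4*x^2 dx = 32/3.
Sum: -64/5 + 8 + 32/3 = 88/15.
So RHS = -∫_0^2 v(x) φ(x) dx = -88/15.
LHS = RHS, so the identity holds for this test φ.
Moreover u is smooth here and v(x) = u'(x) = 2*x + 2 pointwise, so the identity holds for every test function. Hence v is the weak derivative of u.


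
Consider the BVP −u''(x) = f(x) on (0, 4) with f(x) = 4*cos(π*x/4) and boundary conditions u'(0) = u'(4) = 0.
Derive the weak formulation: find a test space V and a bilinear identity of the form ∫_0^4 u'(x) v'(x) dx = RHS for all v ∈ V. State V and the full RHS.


V = H^1(0, 4) (no boundary constraint on v; u is determined up to an additive constant); weak form: ∫_0^4 u'v' dx = ∫_0^4 (4*cos(π*x/4)) v dx for all v ∈ V.

Multiply both sides by a test function v and integrate from 0 to 4:
  ∫_0^4 −u''(x) v(x) dx = ∫_0^4 f(x) v(x) dx.
Integrate the LHS by parts once:
  ∫_0^4 −u'' v dx = −[u'(x) v(x)]_0^4 + ∫_0^4 u'(x) v'(x) dx.
Thus ∫_0^4 u'(x) v'(x) dx = ∫_0^4 f(x) v(x) dx + [u'(x) v(x)]_0^4.
Choose V so that boundary terms are either known or forced to vanish.
u has homogeneous Neumann: u'(0) = u'(4) = 0. So [u' v]_0^4 = 0·v(4) − 0·v(0) = 0 for any v; take V = H^1(0, 4).
Weak formulation: find u (satisfying any essential BC) such that ∫_0^4 u'(x) v'(x) dx = ∫_0^4 f v dx for all v ∈ V (homogeneous Neumann, so boundary terms vanish).
Substituting f(x) = 4*cos(π*x/4), the right-hand side is ∫_0^4 (4*cos(π*x/4)) v dx.
Compatibility check (pure Neumann): taking v ≡ 1 ∈ V gives 0 = ∫_0^4 f dx + (0) − (0), i.e. ∫_0^4 f dx must equal u'(0) − u'(4) = 0. Indeed ∫_0^4 (4*cos(π*x/4)) dx = 0, so the data are compatible. The solution is then unique only up to an additive constant (fix it e.g. by requiring ∫_0^4 u dx = 0).


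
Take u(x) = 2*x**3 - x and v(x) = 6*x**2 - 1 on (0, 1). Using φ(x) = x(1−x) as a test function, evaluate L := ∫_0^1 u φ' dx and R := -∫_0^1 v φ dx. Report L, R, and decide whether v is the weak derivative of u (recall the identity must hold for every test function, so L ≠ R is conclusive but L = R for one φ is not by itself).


LHS = -2/15, RHS = -2/15. Yes, v = u' weakly.

u(x) = 2*x**3 - x, classical derivative u'(x) = 6*x**2 - 1.
φ(x) = x(1−x), so φ'(x) = 1 - 2*x.
Note φ(0) = φ(1) = 0, so the boundary term u·φ vanishes.
LHS = ∫_0^1 u(x) φ'(x) dx = ∫_0^1 (-4*x^4 + 2*x^3 + 2*x^2 - x) dx. Term by term:
  ∫_0^1 -4*x^4 dx = -4/5;  ∫_0^1 2*x^3 dx = 1/2;  ∫_0^1 2*x^2 dx = 2/3;
  ∫_0^1 -x dx = -1/2.
Sum: -4/5 + 1/2 + 2/3 − 1/2 = -2/15.
So LHS = -2/15.
∫_0^1 v(x) φ(x) dx = ∫_0^1 (-6*x^4 + 6*x^3 + x^2 - x) dx. Term by term:
  ∫_0^1 -6*x^4 dx = -6/5;  ∫_0^1 6*x^3 dx = 3/2;  ∫_0^1 x^2 dx = 1/3;
  ∫_0^1 -x dx = -1/2.
Sum: -6/5 + 3/2 + 1/3 − 1/2 = 2/15.
So RHS = -∫_0^1 v(x) φ(x) dx = -2/15.
LHS = RHS, so the identity holds for this test φ.
Moreover u is smooth here and v(x) = u'(x) = 6*x**2 - 1 pointwise, so the identity holds for every test function. Hence v is the weak derivative of u.


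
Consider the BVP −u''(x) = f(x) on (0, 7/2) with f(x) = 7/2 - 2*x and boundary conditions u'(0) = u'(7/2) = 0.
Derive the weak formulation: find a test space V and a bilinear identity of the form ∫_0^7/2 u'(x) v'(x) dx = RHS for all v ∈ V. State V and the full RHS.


V = H^1(0, 7/2) (no boundary constraint on v; u is determined up to an additive constant); weak form: ∫_0^7/2 u'v' dx = ∫_0^7/2 (7/2 - 2*x) v dx for all v ∈ V.

Multiply both sides by a test function v and integrate from 0 to 7/2:
  ∫_0^7/2 −u''(x) v(x) dx = ∫_0^7/2 f(x) v(x) dx.
Integrate the LHS by parts once:
  ∫_0^7/2 −u'' v dx = −[u'(x) v(x)]_0^7/2 + ∫_0^7/2 u'(x) v'(x) dx.
Thus ∫_0^7/2 u'(x) v'(x) dx = ∫_0^7/2 f(x) v(x) dx + [u'(x) v(x)]_0^7/2.
Choose V so that boundary terms are either known or forced to vanish.
u has homogeneous Neumann: u'(0) = u'(7/2) = 0. So [u' v]_0^7/2 = 0·v(7/2) − 0·v(0) = 0 for any v; take V = H^1(0, 7/2).
Weak formulation: find u (satisfying any essential BC) such that ∫_0^7/2 u'(x) v'(x) dx = ∫_0^7/2 f v dx for all v ∈ V (homogeneous Neumann, so boundary terms vanish).
Substituting f(x) = 7/2 - 2*x, the right-hand side is ∫_0^7/2 (7/2 - 2*x) v dx.
Compatibility check (pure Neumann): taking v ≡ 1 ∈ V gives 0 = ∫_0^7/2 f dx + (0) − (0), i.e. ∫_0^7/2 f dx must equal u'(0) − u'(7/2) = 0. Indeed ∫_0^7/2 (7/2 - 2*x) dx = 0, so the data are compatible. The solution is then unique only up to an additive constant (fix it e.g. by requiring ∫_0^7/2 u dx = 0).


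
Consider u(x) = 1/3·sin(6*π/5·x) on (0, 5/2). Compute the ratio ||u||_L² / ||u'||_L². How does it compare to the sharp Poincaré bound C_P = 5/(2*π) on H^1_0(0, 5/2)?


||u||_L² / ||u'||_L² = 5/(6*π) < C_P = 5/(2*π).

u(x) = 1/3·sin(6*π/5·x), so u'(x) = 2*π*cos(6*π*x/5)/5.
Writing u(x) = A·sin(kπx/L) with A = 1/3 and k = 3, use ∫_0^L sin²(kπx/L) dx = L/2 and ∫_0^L cos²(kπx/L) dx = L/2.
u² = 1/9·sin²(6*π/5·x) and (u')² = 4*π^2/25·cos²(6*π/5·x), and each of sin², cos² integrates to L/2 = 5/4 over (0, 5/2).
∫_0^5/2 u² dx = 5/36, so ||u||_L² = sqrt(5)/6.
∫_0^5/2 (u')² dx = π^2/5, so ||u'||_L² = sqrt(5)*π/5.
Ratio ||u||_L² / ||u'||_L² = 5/(6*π).
Sharp Poincaré constant on H^1_0(0, 5/2) is C_P = L/π = 5/(2*π), achieved by sin(2*π/5·x).
This is the k = 3 harmonic; the ratio L/(kπ) is strictly less than C_P = L/π, consistent with the sharp inequality ||u||_L² ≤ C_P ||u'||_L².


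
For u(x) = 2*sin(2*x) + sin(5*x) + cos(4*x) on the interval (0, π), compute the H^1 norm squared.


||u||_{H^1(0,π)}^2 = 340/9 + 63*π/2

u'(x) = -4*sin(4*x) + 4*cos(2*x) + 5*cos(5*x).
Expand u² and (u')² and integrate term by term on (0, π), using: for integers n ≥ 1, ∫_0^π sin²(nx) dx = ∫_0^π cos²(nx) dx = π/2; for n ≠ n', ∫_0^π sin(nx)sin(n'x) dx = ∫_0^π cos(nx)cos(n'x) dx = 0; and by product-to-sum, ∫_0^π sin(nx)cos(n'x) dx = ½∫_0^π [sin((n+n')x) + sin((n−n')x)] dx, which is 0 when n+n' is even and 2n/(n²−n'²) when n+n' is odd (it need not vanish on (0, π)).
  u² squared terms: (2)²·∫sin(2x)² dx = 4·π/2 = 2*π;  (1)²·∫cos(4x)² dx = 1·π/2 = π/2;  (1)²·∫sin(5x)² dx = 1·π/2 = π/2.
  u² cross terms: 2·(2)·(1)·∫sin(2x)·cos(4x) dx = 4·(0) = 0;  2·(2)·(1)·∫sin(2x)·sin(5x) dx = 4·(0) = 0;  2·(1)·(1)·∫cos(4x)·sin(5x) dx = 2·(10/9) = 20/9.
  So ∫_0^π u² dx = 2*π + π/2 + π/2 + 0 + 0 + 20/9 = 20/9 + 3*π.
  (u')² squared terms: (-4)²·∫sin(4x)² dx = 16·π/2 = 8*π;  (4)²·∫cos(2x)² dx = 16·π/2 = 8*π;  (5)²·∫cos(5x)² dx = 25·π/2 = 25*π/2.
  (u')² cross terms: 2·(-4)·(4)·∫sin(4x)·cos(2x) dx = -32·(0) = 0;  2·(-4)·(5)·∫sin(4x)·cos(5x) dx = -40·(-8/9) = 320/9;  2·(4)·(5)·∫cos(2x)·cos(5x) dx = 40·(0) = 0.
  So ∫_0^π (u')² dx = 8*π + 8*π + 25*π/2 + 0 + 320/9 + 0 = 320/9 + 57*π/2.
||u||_{H^1}^2 = (20/9 + 3*π) + (320/9 + 57*π/2) = 340/9 + 63*π/2.


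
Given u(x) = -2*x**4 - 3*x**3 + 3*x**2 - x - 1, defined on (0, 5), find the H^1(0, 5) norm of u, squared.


||u||_{H^1}^2 = 310387135/126

The H^1 norm (squared) on an interval (0, L) is
  ||u||_{H^1}^2 = ∫_0^L u(x)^2 dx + ∫_0^L u'(x)^2 dx.
Compute u'(x) = -8*x**3 - 9*x**2 + 6*x - 1.
Then u(x)^2 = 4*x**8 + 12*x**7 - 3*x**6 - 14*x**5 + 19*x**4 - 5*x**2 + 2*x + 1 and u'(x)^2 = 64*x**6 + 144*x**5 - 15*x**4 - 92*x**3 + 54*x**2 - 12*x + 1.
Integrate each monomial from 0 to 5 using ∫_0^5 c·x^n dx = c·5^(n+1)/(n+1):
  ∫_0^5 u(x)^2 dx = ∫_0^5 (4*x^8 + 12*x^7 - 3*x^6 - 14*x^5 + 19*x^4 - 5*x^2 + 2*x + 1) dx. Term by term:
    ∫_0^5 4*x^8 dx = 7812500/9;  ∫_0^5 12*x^7 dx = 1171875/2;  ∫_0^5 -3*x^6 dx = -234375/7;
    ∫_0^5 -14*x^5 dx = -109375/3;  ∫_0^5 19*x^4 dx = 11875;  ∫_0^5 -5*x^2 dx = -625/3;
    ∫_0^5 2*x dx = 25;  ∫_0^5 1 dx = 5.
  Sum: 7812500/9 + 1171875/2 − 234375/7 − 109375/3 + 11875 − 625/3 + 25 + 5 = 175864405/126.
  ∫_0^5 u'(x)^2 dx = ∫_0^5 (64*x^6 + 144*x^5 - 15*x^4 - 92*x^3 + 54*x^2 - 12*x + 1) dx. Term by term:
    ∫_0^5 64*x^6 dx = 5000000/7;  ∫_0^5 144*x^5 dx = 375000;  ∫_0^5 -15*x^4 dx = -9375;
    ∫_0^5 -92*x^3 dx = -14375;  ∫_0^5 54*x^2 dx = 2250;  ∫_0^5 -12*x dx = -150;
    ∫_0^5 1 dx = 5.
  Sum: 5000000/7 + 375000 − 9375 − 14375 + 2250 − 150 + 5 = 7473485/7.
Adding: ||u||_{H^1}^2 = 175864405/126 + 7473485/7 = 310387135/126.


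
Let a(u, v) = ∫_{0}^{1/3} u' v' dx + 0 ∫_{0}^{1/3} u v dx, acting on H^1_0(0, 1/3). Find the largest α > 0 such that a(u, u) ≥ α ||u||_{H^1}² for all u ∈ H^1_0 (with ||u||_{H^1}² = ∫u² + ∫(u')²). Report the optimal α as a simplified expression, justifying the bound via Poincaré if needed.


α = 9*π^2/(1 + 9*π^2)

Coercivity of a(·,·) on H^1_0(0, 1/3) means a(u, u) ≥ α ||u||_{H^1}² for every u ∈ H^1_0.
The interval has length L = 1/3, and Poincaré/coercivity depend only on L. Here a(u, u) = ∫(u')² + (0)·∫u².
Here c = 0, so a(u,u) = ∫(u')² alone. The condition a(u,u) ≥ α||u||_{H^1}² reads (1−α)∫(u')² ≥ (α−c)∫u². Any admissible α is ≤ 1 (rapidly oscillating u have ∫u²/∫(u')² → 0), and α = 1 would force 0 ≥ (1−c)∫u², impossible since c < 1; so 1−α > 0. By the sharp Poincaré inequality on H^1_0 of an interval of length L, ∫(u')² ≥ (π/L)²∫u² with equality for the first sine mode sin(π(x−x₀)/L) (x₀ the left endpoint), so the inequality holds for all u iff (1−α)(π/L)² ≥ α − c, i.e. α ≤ ((π/L)² + c)/((π/L)² + 1) = (1 + c(L/π)²)/(1 + (L/π)²). (Direct route, valid since c ≤ 0: Poincaré gives c∫u² ≥ c(L/π)²∫(u')², so a(u,u) ≥ (1 + c(L/π)²)∫(u')², while ||u||_{H^1}² ≤ (1 + (L/π)²)∫(u')²; dividing yields the same α.) With (π/L)² = 9*π^2 and c = 0, the largest admissible constant is α = ((π/L)² + c)/((π/L)² + 1).
Simplifying, α = 9*π^2/(1 + 9*π^2).


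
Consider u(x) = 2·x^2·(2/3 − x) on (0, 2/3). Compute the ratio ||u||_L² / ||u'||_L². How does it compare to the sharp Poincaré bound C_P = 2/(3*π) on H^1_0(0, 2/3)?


||u||_L² / ||u'||_L² = sqrt(14)/21 < C_P = 2/(3*π).

u(x) = 2·x^2·(2/3 − x), so u'(x) = 2*x*(4 - 9*x)/3.
u(x) = 2·x^2·(2/3 − x) vanishes at x = 0 and x = 2/3, so u ∈ H^1_0(0, 2/3). Differentiate via the product rule and integrate the resulting polynomials term by term.
  ∫_0^2/3 u² dx = ∫_0^2/3 (4*x^6 - 16*x^5/3 + 16*x^4/9) dx. Term by term:
    ∫_0^2/3 4*x^6 dx = 512/15309;  ∫_0^2/3 -16*x^5/3 dx = -512/6561;  ∫_0^2/3 16*x^4/9 dx = 512/10935.
  Sum: 512/15309 − 512/6561 + 512/10935 = 512/229635.
  ∫_0^2/3 (u')² dx = ∫_0^2/3 (36*x^4 - 32*x^3 + 64*x^2/9) dx. Term by term:
    ∫_0^2/3 36*x^4 dx = 128/135;  ∫_0^2/3 -32*x^3 dx = -128/81;  ∫_0^2/3 64*x^2/9 dx = 512/729.
  Sum: 128/135 − 128/81 + 512/729 = 256/3645.
∫_0^2/3 u² dx = 512/229635, so ||u||_L² = 16*sqrt(70)/2835.
∫_0^2/3 (u')² dx = 256/3645, so ||u'||_L² = 16*sqrt(5)/135.
Ratio ||u||_L² / ||u'||_L² = sqrt(14)/21.
Sharp Poincaré constant on H^1_0(0, 2/3) is C_P = L/π = 2/(3*π), achieved by sin(3*π/2·x).
A polynomial bump cannot attain the sharp Poincaré constant (only the first sine eigenfunction does), so the ratio is strictly less than C_P, consistent with ||u||_L² ≤ C_P ||u'||_L².


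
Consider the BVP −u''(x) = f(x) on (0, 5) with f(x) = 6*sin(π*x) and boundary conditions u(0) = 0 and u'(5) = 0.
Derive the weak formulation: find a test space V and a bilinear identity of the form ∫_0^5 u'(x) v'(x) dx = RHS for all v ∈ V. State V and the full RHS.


V = {v ∈ H^1(0, 5) : v(0) = 0} (test functions vanish at x = 0 where u is specified); weak form: ∫_0^5 u'v' dx = ∫_0^5 (6*sin(π*x)) v dx for all v ∈ V.

Multiply both sides by a test function v and integrate from 0 to 5:
  ∫_0^5 −u''(x) v(x) dx = ∫_0^5 f(x) v(x) dx.
Integrate the LHS by parts once:
  ∫_0^5 −u'' v dx = −[u'(x) v(x)]_0^5 + ∫_0^5 u'(x) v'(x) dx.
Thus ∫_0^5 u'(x) v'(x) dx = ∫_0^5 f(x) v(x) dx + [u'(x) v(x)]_0^5.
Choose V so that boundary terms are either known or forced to vanish.
Mixed BC: u(0) = 0 (Dirichlet) and u'(5) = 0 (Neumann). Define V = {v ∈ H^1(0, 5) : v(0) = 0}. Then [u' v]_0^5 = u'(5)·v(5) − u'(0)·0 = 0.
Weak formulation: find u (satisfying any essential BC) such that ∫_0^5 u'(x) v'(x) dx = ∫_0^5 f v dx for all v ∈ V (Dirichlet at 0 absorbed into V; the Neumann datum at x = 5 is zero, so no boundary term remains).
Substituting f(x) = 6*sin(π*x), the right-hand side is ∫_0^5 (6*sin(π*x)) v dx.


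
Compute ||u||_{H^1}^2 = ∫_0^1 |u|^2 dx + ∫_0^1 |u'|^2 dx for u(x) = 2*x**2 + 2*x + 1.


||u||_{H^1}^2 = 129/5

The H^1 norm (squared) on an interval (0, L) is
  ||u||_{H^1}^2 = ∫_0^L u(x)^2 dx + ∫_0^L u'(x)^2 dx.
Compute u'(x) = 4*x + 2.
Then u(x)^2 = 4*x**4 + 8*x**3 + 8*x**2 + 4*x + 1 and u'(x)^2 = 16*x**2 + 16*x + 4.
Integrate each monomial from 0 to 1 using ∫_0^1 c·x^n dx = c·1^(n+1)/(n+1):
  ∫_0^1 u(x)^2 dx = ∫_0^1 (4*x^4 + 8*x^3 + 8*x^2 + 4*x + 1) dx. Term by term:
    ∫_0^1 4*x^4 dx = 4/5;  ∫_0^1 8*x^3 dx = 2;  ∫_0^1 8*x^2 dx = 8/3;
    ∫_0^1 4*x dx = 2;  ∫_0^1 1 dx = 1.
  Sum: 4/5 + 2 + 8/3 + 2 + 1 = 127/15.
  ∫_0^1 u'(x)^2 dx = ∫_0^1 (16*x^2 + 16*x + 4) dx. Term by term:
    ∫_0^1 16*x^2 dx = 16/3;  ∫_0^1 16*x dx = 8;  ∫_0^1 4 dx = 4.
  Sum: 16/3 + 8 + 4 = 52/3.
Adding: ||u||_{H^1}^2 = 127/15 + 52/3 = 129/5.


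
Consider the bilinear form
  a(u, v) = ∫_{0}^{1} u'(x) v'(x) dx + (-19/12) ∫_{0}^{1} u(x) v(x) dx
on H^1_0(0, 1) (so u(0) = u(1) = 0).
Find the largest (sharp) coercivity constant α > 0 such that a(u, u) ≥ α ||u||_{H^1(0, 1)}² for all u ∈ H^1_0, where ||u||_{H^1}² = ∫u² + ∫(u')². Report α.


α = (-19/12 + π^2)/(1 + π^2)

Coercivity of a(·,·) on H^1_0(0, 1) means a(u, u) ≥ α ||u||_{H^1}² for every u ∈ H^1_0.
The interval has length L = 1, and Poincaré/coercivity depend only on L. Here a(u, u) = ∫(u')² + (-19/12)·∫u².
Here c = -19/12 < 0 with |c| < (π/L)² = π^2, so coercivity still holds. The condition a(u,u) ≥ α||u||_{H^1}² reads (1−α)∫(u')² ≥ (α−c)∫u². Any admissible α is ≤ 1 (rapidly oscillating u have ∫u²/∫(u')² → 0), and α = 1 would force 0 ≥ (1−c)∫u², impossible since c < 1; so 1−α > 0. By the sharp Poincaré inequality on H^1_0 of an interval of length L, ∫(u')² ≥ (π/L)²∫u² with equality for the first sine mode sin(π(x−x₀)/L) (x₀ the left endpoint), so the inequality holds for all u iff (1−α)(π/L)² ≥ α − c, i.e. α ≤ ((π/L)² + c)/((π/L)² + 1) = (1 + c(L/π)²)/(1 + (L/π)²). (Direct route, valid since c ≤ 0: Poincaré gives c∫u² ≥ c(L/π)²∫(u')², so a(u,u) ≥ (1 + c(L/π)²)∫(u')², while ||u||_{H^1}² ≤ (1 + (L/π)²)∫(u')²; dividing yields the same α.) With (π/L)² = π^2 and c = -19/12, the largest admissible constant is α = ((π/L)² + c)/((π/L)² + 1).
Simplifying, α = (-19/12 + π^2)/(1 + π^2).


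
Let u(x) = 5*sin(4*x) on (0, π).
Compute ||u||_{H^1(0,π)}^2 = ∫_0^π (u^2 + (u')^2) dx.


||u||_{H^1(0,π)}^2 = 425*π/2

u'(x) = 20*cos(4*x).
Expand u² and (u')² and integrate term by term on (0, π), using: for integers n ≥ 1, ∫_0^π sin²(nx) dx = ∫_0^π cos²(nx) dx = π/2; for n ≠ n', ∫_0^π sin(nx)sin(n'x) dx = ∫_0^π cos(nx)cos(n'x) dx = 0; and by product-to-sum, ∫_0^π sin(nx)cos(n'x) dx = ½∫_0^π [sin((n+n')x) + sin((n−n')x)] dx, which is 0 when n+n' is even and 2n/(n²−n'²) when n+n' is odd (it need not vanish on (0, π)).
  u² squared terms: (5)²·∫sin(4x)² dx = 25·π/2 = 25*π/2.
  So ∫_0^π u² dx = 25*π/2.
  (u')² squared terms: (20)²·∫cos(4x)² dx = 400·π/2 = 200*π.
  So ∫_0^π (u')² dx = 200*π.
||u||_{H^1}^2 = (25*π/2) + (200*π) = 425*π/2.


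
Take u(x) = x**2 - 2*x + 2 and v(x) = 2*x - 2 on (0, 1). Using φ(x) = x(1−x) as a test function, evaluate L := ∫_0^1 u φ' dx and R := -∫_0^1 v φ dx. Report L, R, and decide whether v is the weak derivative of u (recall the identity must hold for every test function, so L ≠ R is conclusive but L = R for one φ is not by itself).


LHS = 1/6, RHS = 1/6. Yes, v = u' weakly.

u(x) = x**2 - 2*x + 2, classical derivative u'(x) = 2*x - 2.
φ(x) = x(1−x), so φ'(x) = 1 - 2*x.
Note φ(0) = φ(1) = 0, so the boundary term u·φ vanishes.
LHS = ∫_0^1 u(x) φ'(x) dx = ∫_0^1 (-2*x^3 + 5*x^2 - 6*x + 2) dx. Term by term:
  ∫_0^1 -2*x^3 dx = -1/2;  ∫_0^1 5*x^2 dx = 5/3;  ∫_0^1 -6*x dx = -3;
  ∫_0^1 2 dx = 2.
Sum: -1/2 + 5/3 − 3 + 2 = 1/6.
So LHS = 1/6.
∫_0^1 v(x) φ(x) dx = ∫_0^1 (-2*x^3 + 4*x^2 - 2*x) dx. Term by term:
  ∫_0^1 -2*x^3 dx = -1/2;  ∫_0^1 4*x^2 dx = 4/3;  ∫_0^1 -2*x dx = -1.
Sum: -1/2 + 4/3 − 1 = -1/6.
So RHS = -∫_0^1 v(x) φ(x) dx = 1/6.
LHS = RHS, so the identity holds for this test φ.
Moreover u is smooth here and v(x) = u'(x) = 2*x - 2 pointwise, so the identity holds for every test function. Hence v is the weak derivative of u.


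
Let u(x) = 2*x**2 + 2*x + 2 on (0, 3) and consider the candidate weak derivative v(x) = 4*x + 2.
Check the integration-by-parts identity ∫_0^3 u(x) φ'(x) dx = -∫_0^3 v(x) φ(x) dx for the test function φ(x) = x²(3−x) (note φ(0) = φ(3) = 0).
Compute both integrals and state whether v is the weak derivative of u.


LHS = -621/10, RHS = -621/10. Yes, v = u' weakly.

u(x) = 2*x**2 + 2*x + 2, classical derivative u'(x) = 4*x + 2.
φ(x) = x²(3−x), so φ'(x) = 3*x*(2 - x).
Note φ(0) = φ(3) = 0, so the boundary term u·φ vanishes.
LHS = ∫_0^3 u(x) φ'(x) dx = ∫_0^3 (-6*x^4 + 6*x^3 + 6*x^2 + 12*x) dx. Term by term:
  ∫_0^3 -6*x^4 dx = -1458/5;  ∫_0^3 6*x^3 dx = 243/2;  ∫_0^3 6*x^2 dx = 54;
  ∫_0^3 12*x dx = 54.
Sum: -1458/5 + 243/2 + 54 + 54 = -621/10.
So LHS = -621/10.
∫_0^3 v(x) φ(x) dx = ∫_0^3 (-4*x^4 + 10*x^3 + 6*x^2) dx. Term by term:
  ∫_0^3 -4*x^4 dx = -972/5;  ∫_0^3 10*x^3 dx = 405/2;  ∫_0^3 6*x^2 dx = 54.
Sum: -972/5 + 405/2 + 54 = 621/10.
So RHS = -∫_0^3 v(x) φ(x) dx = -621/10.
LHS = RHS, so the identity holds for this test φ.
Moreover u is smooth here and v(x) = u'(x) = 4*x + 2 pointwise, so the identity holds for every test function. Hence v is the weak derivative of u.


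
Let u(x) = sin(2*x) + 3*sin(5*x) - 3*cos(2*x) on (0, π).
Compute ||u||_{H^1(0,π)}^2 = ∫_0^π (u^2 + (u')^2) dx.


||u||_{H^1(0,π)}^2 = -300/7 + 142*π

u'(x) = 6*sin(2*x) + 2*cos(2*x) + 15*cos(5*x).
Expand u² and (u')² and integrate term by term on (0, π), using: for integers n ≥ 1, ∫_0^π sin²(nx) dx = ∫_0^π cos²(nx) dx = π/2; for n ≠ n', ∫_0^π sin(nx)sin(n'x) dx = ∫_0^π cos(nx)cos(n'x) dx = 0; and by product-to-sum, ∫_0^π sin(nx)cos(n'x) dx = ½∫_0^π [sin((n+n')x) + sin((n−n')x)] dx, which is 0 when n+n' is even and 2n/(n²−n'²) when n+n' is odd (it need not vanish on (0, π)).
  u² squared terms: (-3)²·∫cos(2x)² dx = 9·π/2 = 9*π/2;  (3)²·∫sin(5x)² dx = 9·π/2 = 9*π/2;  (1)²·∫sin(2x)² dx = 1·π/2 = π/2.
  u² cross terms: 2·(-3)·(3)·∫cos(2x)·sin(5x) dx = -18·(10/21) = -60/7;  2·(-3)·(1)·∫cos(2x)·sin(2x) dx = -6·(0) = 0;  2·(3)·(1)·∫sin(5x)·sin(2x) dx = 6·(0) = 0.
  So ∫_0^π u² dx = 9*π/2 + 9*π/2 + π/2 − 60/7 + 0 + 0 = -60/7 + 19*π/2.
  (u')² squared terms: (2)²·∫cos(2x)² dx = 4·π/2 = 2*π;  (6)²·∫sin(2x)² dx = 36·π/2 = 18*π;  (15)²·∫cos(5x)² dx = 225·π/2 = 225*π/2.
  (u')² cross terms: 2·(2)·(6)·∫cos(2x)·sin(2x) dx = 24·(0) = 0;  2·(2)·(15)·∫cos(2x)·cos(5x) dx = 60·(0) = 0;  2·(6)·(15)·∫sin(2x)·cos(5x) dx = 180·(-4/21) = -240/7.
  So ∫_0^π (u')² dx = 2*π + 18*π + 225*π/2 + 0 + 0 − 240/7 = -240/7 + 265*π/2.
||u||_{H^1}^2 = (-60/7 + 19*π/2) + (-240/7 + 265*π/2) = -300/7 + 142*π.


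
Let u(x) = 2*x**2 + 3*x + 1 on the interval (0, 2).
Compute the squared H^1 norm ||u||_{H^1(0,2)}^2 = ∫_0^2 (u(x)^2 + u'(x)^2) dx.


||u||_{H^1}^2 = 3464/15

The H^1 norm (squared) on an interval (0, L) is
  ||u||_{H^1}^2 = ∫_0^L u(x)^2 dx + ∫_0^L u'(x)^2 dx.
Compute u'(x) = 4*x + 3.
Then u(x)^2 = 4*x**4 + 12*x**3 + 13*x**2 + 6*x + 1 and u'(x)^2 = 16*x**2 + 24*x + 9.
Integrate each monomial from 0 to 2 using ∫_0^2 c·x^n dx = c·2^(n+1)/(n+1):
  ∫_0^2 u(x)^2 dx = ∫_0^2 (4*x^4 + 12*x^3 + 13*x^2 + 6*x + 1) dx. Term by term:
    ∫_0^2 4*x^4 dx = 128/5;  ∫_0^2 12*x^3 dx = 48;  ∫_0^2 13*x^2 dx = 104/3;
    ∫_0^2 6*x dx = 12;  ∫_0^2 1 dx = 2.
  Sum: 128/5 + 48 + 104/3 + 12 + 2 = 1834/15.
  ∫_0^2 u'(x)^2 dx = ∫_0^2 (16*x^2 + 24*x + 9) dx. Term by term:
    ∫_0^2 16*x^2 dx = 128/3;  ∫_0^2 24*x dx = 48;  ∫_0^2 9 dx = 18.
  Sum: 128/3 + 48 + 18 = 326/3.
Adding: ||u||_{H^1}^2 = 1834/15 + 326/3 = 3464/15.


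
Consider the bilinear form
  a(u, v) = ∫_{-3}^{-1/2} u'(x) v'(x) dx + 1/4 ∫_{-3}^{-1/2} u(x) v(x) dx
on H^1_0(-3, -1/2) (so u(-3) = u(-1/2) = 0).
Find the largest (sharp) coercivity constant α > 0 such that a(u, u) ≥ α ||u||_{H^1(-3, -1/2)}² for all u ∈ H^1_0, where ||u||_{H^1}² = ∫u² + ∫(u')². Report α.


α = (25 + 16*π^2)/(4*(25 + 4*π^2))

Coercivity of a(·,·) on H^1_0(-3, -1/2) means a(u, u) ≥ α ||u||_{H^1}² for every u ∈ H^1_0.
The interval has length L = 5/2, and Poincaré/coercivity depend only on L. Here a(u, u) = ∫(u')² + (1/4)·∫u².
Here 0 < c = 1/4 < 1. The condition a(u,u) ≥ α||u||_{H^1}² reads (1−α)∫(u')² ≥ (α−c)∫u². Any admissible α is ≤ 1 (rapidly oscillating u have ∫u²/∫(u')² → 0), and α = 1 would force 0 ≥ (1−c)∫u², impossible since c < 1; so 1−α > 0. By the sharp Poincaré inequality on H^1_0 of an interval of length L, ∫(u')² ≥ (π/L)²∫u² with equality for the first sine mode sin(π(x−x₀)/L) (x₀ the left endpoint), so the inequality holds for all u iff (1−α)(π/L)² ≥ α − c, i.e. α ≤ ((π/L)² + c)/((π/L)² + 1) = (1 + c(L/π)²)/(1 + (L/π)²). With (π/L)² = 4*π^2/25 and c = 1/4, the largest admissible constant is α = ((π/L)² + c)/((π/L)² + 1).
Simplifying, α = (25 + 16*π^2)/(4*(25 + 4*π^2)).


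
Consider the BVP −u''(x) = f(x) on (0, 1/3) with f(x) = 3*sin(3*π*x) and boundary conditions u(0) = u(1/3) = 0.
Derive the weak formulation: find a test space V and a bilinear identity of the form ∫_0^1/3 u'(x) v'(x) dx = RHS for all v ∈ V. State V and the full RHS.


V = H^1_0(0, 1/3) (so v(0) = v(1/3) = 0); weak form: ∫_0^1/3 u'v' dx = ∫_0^1/3 (3*sin(3*π*x)) v dx for all v ∈ V.

Multiply both sides by a test function v and integrate from 0 to 1/3:
  ∫_0^1/3 −u''(x) v(x) dx = ∫_0^1/3 f(x) v(x) dx.
Integrate the LHS by parts once:
  ∫_0^1/3 −u'' v dx = −[u'(x) v(x)]_0^1/3 + ∫_0^1/3 u'(x) v'(x) dx.
Thus ∫_0^1/3 u'(x) v'(x) dx = ∫_0^1/3 f(x) v(x) dx + [u'(x) v(x)]_0^1/3.
Choose V so that boundary terms are either known or forced to vanish.
u is Dirichlet: u(0) = u(1/3) = 0. Let V = H^1_0(0, 1/3); then v(0) = v(1/3) = 0, and [u' v]_0^1/3 = 0.
Weak formulation: find u (satisfying any essential BC) such that ∫_0^1/3 u'(x) v'(x) dx = ∫_0^1/3 f v dx for all v ∈ V.
Substituting f(x) = 3*sin(3*π*x), the right-hand side is ∫_0^1/3 (3*sin(3*π*x)) v dx.


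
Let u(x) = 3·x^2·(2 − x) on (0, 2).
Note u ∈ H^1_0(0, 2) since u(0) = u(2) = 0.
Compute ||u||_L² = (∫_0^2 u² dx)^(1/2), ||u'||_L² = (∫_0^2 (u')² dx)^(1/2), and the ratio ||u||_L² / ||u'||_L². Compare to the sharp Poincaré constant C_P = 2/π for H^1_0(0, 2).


||u||_L² / ||u'||_L² = sqrt(14)/7 < C_P = 2/π.

u(x) = 3·x^2·(2 − x), so u'(x) = 3*x*(4 - 3*x).
u(x) = 3·x^2·(2 − x) vanishes at x = 0 and x = 2, so u ∈ H^1_0(0, 2). Differentiate via the product rule and integrate the resulting polynomials term by term.
  ∫_0^2 u² dx = ∫_0^2 (9*x^6 - 36*x^5 + 36*x^4) dx. Term by term:
    ∫_0^2 9*x^6 dx = 1152/7;  ∫_0^2 -36*x^5 dx = -384;  ∫_0^2 36*x^4 dx = 1152/5.
  Sum: 1152/7 − 384 + 1152/5 = 384/35.
  ∫_0^2 (u')² dx = ∫_0^2 (81*x^4 - 216*x^3 + 144*x^2) dx. Term by term:
    ∫_0^2 81*x^4 dx = 2592/5;  ∫_0^2 -216*x^3 dx = -864;  ∫_0^2 144*x^2 dx = 384.
  Sum: 2592/5 − 864 + 384 = 192/5.
∫_0^2 u² dx = 384/35, so ||u||_L² = 8*sqrt(210)/35.
∫_0^2 (u')² dx = 192/5, so ||u'||_L² = 8*sqrt(15)/5.
Ratio ||u||_L² / ||u'||_L² = sqrt(14)/7.
Sharp Poincaré constant on H^1_0(0, 2) is C_P = L/π = 2/π, achieved by sin(π/2·x).
A polynomial bump cannot attain the sharp Poincaré constant (only the first sine eigenfunction does), so the ratio is strictly less than C_P, consistent with ||u||_L² ≤ C_P ||u'||_L².


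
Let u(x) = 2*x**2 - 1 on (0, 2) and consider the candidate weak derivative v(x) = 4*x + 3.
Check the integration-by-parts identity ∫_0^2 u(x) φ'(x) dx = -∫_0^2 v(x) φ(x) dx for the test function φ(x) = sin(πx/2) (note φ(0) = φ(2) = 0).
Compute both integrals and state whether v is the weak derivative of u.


LHS = -16/π, RHS = -28/π. No, v is not the weak derivative of u.

u(x) = 2*x**2 - 1, classical derivative u'(x) = 4*x.
φ(x) = sin(πx/2), so φ'(x) = π*cos(π*x/2)/2.
Note φ(0) = φ(2) = 0, so the boundary term u·φ vanishes.
LHS = ∫_0^2 u(x) φ'(x) dx = ∫_0^2 (π*x^2*cos(π*x/2) - π*cos(π*x/2)/2) dx. Term by term:
  ∫_0^2 -π*cos(π*x/2)/2 dx = 0;  ∫_0^2 π*x^2*cos(π*x/2) dx = -16/π.
Sum: 0 − 16/π = -16/π.
So LHS = -16/π.
∫_0^2 v(x) φ(x) dx = ∫_0^2 (4*x*sin(π*x/2) + 3*sin(π*x/2)) dx. Term by term:
  ∫_0^2 3*sin(π*x/2) dx = 12/π;  ∫_0^2 4*x*sin(π*x/2) dx = 16/π.
Sum: 12/π + 16/π = 28/π.
So RHS = -∫_0^2 v(x) φ(x) dx = -28/π.
LHS − RHS = 12/π ≠ 0, so the identity fails.
(For a valid weak derivative the identity must hold for EVERY test function, in particular this one. The failure shows v is NOT the weak derivative of u.)
Correct weak derivative would be u'(x) = 4*x.


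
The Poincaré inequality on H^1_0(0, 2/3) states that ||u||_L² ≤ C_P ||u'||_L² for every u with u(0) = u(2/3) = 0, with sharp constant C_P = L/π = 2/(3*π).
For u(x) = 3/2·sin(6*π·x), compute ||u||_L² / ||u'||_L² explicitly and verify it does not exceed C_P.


||u||_L² / ||u'||_L² = 1/(6*π) < C_P = 2/(3*π).

u(x) = 3/2·sin(6*π·x), so u'(x) = 9*π*cos(6*π*x).
Writing u(x) = A·sin(kπx/L) with A = 3/2 and k = 4, use ∫_0^L sin²(kπx/L) dx = L/2 and ∫_0^L cos²(kπx/L) dx = L/2.
u² = 9/4·sin²(6*π·x) and (u')² = 81*π^2·cos²(6*π·x), and each of sin², cos² integrates to L/2 = 1/3 over (0, 2/3).
∫_0^2/3 u² dx = 3/4, so ||u||_L² = sqrt(3)/2.
∫_0^2/3 (u')² dx = 27*π^2, so ||u'||_L² = 3*sqrt(3)*π.
Ratio ||u||_L² / ||u'||_L² = 1/(6*π).
Sharp Poincaré constant on H^1_0(0, 2/3) is C_P = L/π = 2/(3*π), achieved by sin(3*π/2·x).
This is the k = 4 harmonic; the ratio L/(kπ) is strictly less than C_P = L/π, consistent with the sharp inequality ||u||_L² ≤ C_P ||u'||_L².


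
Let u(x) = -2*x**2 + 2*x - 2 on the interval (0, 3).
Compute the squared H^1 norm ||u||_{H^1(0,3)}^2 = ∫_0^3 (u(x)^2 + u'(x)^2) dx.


||u||_{H^1}^2 = 1002/5

The H^1 norm (squared) on an interval (0, L) is
  ||u||_{H^1}^2 = ∫_0^L u(x)^2 dx + ∫_0^L u'(x)^2 dx.
Compute u'(x) = 2 - 4*x.
Then u(x)^2 = 4*x**4 - 8*x**3 + 12*x**2 - 8*x + 4 and u'(x)^2 = 16*x**2 - 16*x + 4.
Integrate each monomial from 0 to 3 using ∫_0^3 c·x^n dx = c·3^(n+1)/(n+1):
  ∫_0^3 u(x)^2 dx = ∫_0^3 (4*x^4 - 8*x^3 + 12*x^2 - 8*x + 4) dx. Term by term:
    ∫_0^3 4*x^4 dx = 972/5;  ∫_0^3 -8*x^3 dx = -162;  ∫_0^3 12*x^2 dx = 108;
    ∫_0^3 -8*x dx = -36;  ∫_0^3 4 dx = 12.
  Sum: 972/5 − 162 + 108 − 36 + 12 = 582/5.
  ∫_0^3 u'(x)^2 dx = ∫_0^3 (16*x^2 - 16*x + 4) dx. Term by term:
    ∫_0^3 16*x^2 dx = 144;  ∫_0^3 -16*x dx = -72;  ∫_0^3 4 dx = 12.
  Sum: 144 − 72 + 12 = 84.
Adding: ||u||_{H^1}^2 = 582/5 + 84 = 1002/5.


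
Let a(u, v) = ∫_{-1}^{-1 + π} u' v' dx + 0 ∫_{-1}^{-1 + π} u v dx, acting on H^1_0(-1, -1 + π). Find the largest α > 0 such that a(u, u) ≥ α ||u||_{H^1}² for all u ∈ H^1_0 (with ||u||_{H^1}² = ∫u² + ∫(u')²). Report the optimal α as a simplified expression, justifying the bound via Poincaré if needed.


α = 1/2

Coercivity of a(·,·) on H^1_0(-1, -1 + π) means a(u, u) ≥ α ||u||_{H^1}² for every u ∈ H^1_0.
The interval has length L = π, and Poincaré/coercivity depend only on L. Here a(u, u) = ∫(u')² + (0)·∫u².
Here c = 0, so a(u,u) = ∫(u')² alone. The condition a(u,u) ≥ α||u||_{H^1}² reads (1−α)∫(u')² ≥ (α−c)∫u². Any admissible α is ≤ 1 (rapidly oscillating u have ∫u²/∫(u')² → 0), and α = 1 would force 0 ≥ (1−c)∫u², impossible since c < 1; so 1−α > 0. By the sharp Poincaré inequality on H^1_0 of an interval of length L, ∫(u')² ≥ (π/L)²∫u² with equality for the first sine mode sin(π(x−x₀)/L) (x₀ the left endpoint), so the inequality holds for all u iff (1−α)(π/L)² ≥ α − c, i.e. α ≤ ((π/L)² + c)/((π/L)² + 1) = (1 + c(L/π)²)/(1 + (L/π)²). (Direct route, valid since c ≤ 0: Poincaré gives c∫u² ≥ c(L/π)²∫(u')², so a(u,u) ≥ (1 + c(L/π)²)∫(u')², while ||u||_{H^1}² ≤ (1 + (L/π)²)∫(u')²; dividing yields the same α.) With (π/L)² = 1 and c = 0, the largest admissible constant is α = ((π/L)² + c)/((π/L)² + 1).
Simplifying, α = 1/2.


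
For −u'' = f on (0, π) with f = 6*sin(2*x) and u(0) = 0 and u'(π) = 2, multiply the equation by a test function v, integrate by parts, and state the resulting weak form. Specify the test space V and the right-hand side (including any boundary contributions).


V = {v ∈ H^1(0, π) : v(0) = 0} (test functions vanish at x = 0 where u is specified); weak form: ∫_0^π u'v' dx = ∫_0^π (6*sin(2*x)) v dx + 2·v(π) for all v ∈ V.

Multiply both sides by a test function v and integrate from 0 to π:
  ∫_0^π −u''(x) v(x) dx = ∫_0^π f(x) v(x) dx.
Integrate the LHS by parts once:
  ∫_0^π −u'' v dx = −[u'(x) v(x)]_0^π + ∫_0^π u'(x) v'(x) dx.
Thus ∫_0^π u'(x) v'(x) dx = ∫_0^π f(x) v(x) dx + [u'(x) v(x)]_0^π.
Choose V so that boundary terms are either known or forced to vanish.
Mixed BC: u(0) = 0 (Dirichlet) and u'(π) = 2 (Neumann). Define V = {v ∈ H^1(0, π) : v(0) = 0}. Then [u' v]_0^π = u'(π)·v(π) − u'(0)·0 = 2·v(π).
Weak formulation: find u (satisfying any essential BC) such that ∫_0^π u'(x) v'(x) dx = ∫_0^π f v dx + 2·v(π) for all v ∈ V (Dirichlet at 0 absorbed into V; Neumann datum at x = π contributes the boundary term).
Substituting f(x) = 6*sin(2*x), the right-hand side is ∫_0^π (6*sin(2*x)) v dx + 2·v(π).


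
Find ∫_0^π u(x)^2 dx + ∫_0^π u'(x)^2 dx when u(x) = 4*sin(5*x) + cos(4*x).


||u||_{H^1(0,π)}^2 = 1360/9 + 433*π/2

u'(x) = -4*sin(4*x) + 20*cos(5*x).
Expand u² and (u')² and integrate term by term on (0, π), using: for integers n ≥ 1, ∫_0^π sin²(nx) dx = ∫_0^π cos²(nx) dx = π/2; for n ≠ n', ∫_0^π sin(nx)sin(n'x) dx = ∫_0^π cos(nx)cos(n'x) dx = 0; and by product-to-sum, ∫_0^π sin(nx)cos(n'x) dx = ½∫_0^π [sin((n+n')x) + sin((n−n')x)] dx, which is 0 when n+n' is even and 2n/(n²−n'²) when n+n' is odd (it need not vanish on (0, π)).
  u² squared terms: (4)²·∫sin(5x)² dx = 16·π/2 = 8*π;  (1)²·∫cos(4x)² dx = 1·π/2 = π/2.
  u² cross terms: 2·(4)·(1)·∫sin(5x)·cos(4x) dx = 8·(10/9) = 80/9.
  So ∫_0^π u² dx = 8*π + π/2 + 80/9 = 80/9 + 17*π/2.
  (u')² squared terms: (-4)²·∫sin(4x)² dx = 16·π/2 = 8*π;  (20)²·∫cos(5x)² dx = 400·π/2 = 200*π.
  (u')² cross terms: 2·(-4)·(20)·∫sin(4x)·cos(5x) dx = -160·(-8/9) = 1280/9.
  So ∫_0^π (u')² dx = 8*π + 200*π + 1280/9 = 1280/9 + 208*π.
||u||_{H^1}^2 = (80/9 + 17*π/2) + (1280/9 + 208*π) = 1360/9 + 433*π/2.


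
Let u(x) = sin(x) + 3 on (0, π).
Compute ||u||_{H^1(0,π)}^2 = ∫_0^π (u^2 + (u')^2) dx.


||u||_{H^1(0,π)}^2 = 12 + 10*π

u'(x) = cos(x).
Expand u² and (u')² and integrate term by term on (0, π), using: for integers n ≥ 1, ∫_0^π sin²(nx) dx = ∫_0^π cos²(nx) dx = π/2; for n ≠ n', ∫_0^π sin(nx)sin(n'x) dx = ∫_0^π cos(nx)cos(n'x) dx = 0; and by product-to-sum, ∫_0^π sin(nx)cos(n'x) dx = ½∫_0^π [sin((n+n')x) + sin((n−n')x)] dx, which is 0 when n+n' is even and 2n/(n²−n'²) when n+n' is odd (it need not vanish on (0, π)). For the constant mode: ∫_0^π 1 dx = π, ∫_0^π cos(nx) dx = 0, ∫_0^π sin(nx) dx = (1−(−1)^n)/n.
  u² squared terms: (3)²·∫1 dx = 9·π = 9*π;  (1)²·∫sin(x)² dx = 1·π/2 = π/2.
  u² cross terms: 2·(3)·(1)·∫1·sin(x) dx = 6·(2) = 12.
  So ∫_0^π u² dx = 9*π + π/2 + 12 = 12 + 19*π/2.
  (u')² squared terms: (1)²·∫cos(x)² dx = 1·π/2 = π/2.
  So ∫_0^π (u')² dx = π/2.
||u||_{H^1}^2 = (12 + 19*π/2) + (π/2) = 12 + 10*π.


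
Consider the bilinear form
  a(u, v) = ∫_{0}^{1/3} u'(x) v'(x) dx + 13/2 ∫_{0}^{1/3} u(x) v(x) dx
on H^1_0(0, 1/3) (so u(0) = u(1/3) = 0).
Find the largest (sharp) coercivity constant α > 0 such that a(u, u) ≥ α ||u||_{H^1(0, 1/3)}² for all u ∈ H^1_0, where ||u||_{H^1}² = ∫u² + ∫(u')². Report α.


α = 1

Coercivity of a(·,·) on H^1_0(0, 1/3) means a(u, u) ≥ α ||u||_{H^1}² for every u ∈ H^1_0.
The interval has length L = 1/3, and Poincaré/coercivity depend only on L. Here a(u, u) = ∫(u')² + (13/2)·∫u².
Here c = 13/2 ≥ 1, so a(u,u) = ∫(u')² + c∫u² ≥ ∫(u')² + ∫u² = ||u||_{H^1}², i.e. α = 1 works. No larger α is possible: a(u,u) ≥ α||u||_{H^1}² means (1−α)∫(u')² ≥ (α−c)∫u², and for the modes u_n = sin(nπ(x−x₀)/L) (x₀ the left endpoint) one has ∫u_n²/∫(u_n')² = (L/(nπ))² → 0, so a(u_n,u_n)/||u_n||_{H^1}² → 1. Hence the optimal constant is α = 1.
Therefore α = 1.


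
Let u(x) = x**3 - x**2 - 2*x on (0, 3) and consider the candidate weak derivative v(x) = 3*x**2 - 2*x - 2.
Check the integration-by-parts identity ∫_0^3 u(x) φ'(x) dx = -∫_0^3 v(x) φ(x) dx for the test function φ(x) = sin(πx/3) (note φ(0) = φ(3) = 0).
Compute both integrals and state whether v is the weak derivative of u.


LHS = -51/π + 324/π^3, RHS = -51/π + 324/π^3. Yes, v = u' weakly.

u(x) = x**3 - x**2 - 2*x, classical derivative u'(x) = 3*x**2 - 2*x - 2.
φ(x) = sin(πx/3), so φ'(x) = π*cos(π*x/3)/3.
Note φ(0) = φ(3) = 0, so the boundary term u·φ vanishes.
LHS = ∫_0^3 u(x) φ'(x) dx = ∫_0^3 (π*x^3*cos(π*x/3)/3 - π*x^2*cos(π*x/3)/3 - 2*π*x*cos(π*x/3)/3) dx. Term by term:
  ∫_0^3 -2*π*x*cos(π*x/3)/3 dx = 12/π;  ∫_0^3 -π*x^2*cos(π*x/3)/3 dx = 18/π;  ∫_0^3 π*x^3*cos(π*x/3)/3 dx = -81/π + 324/π^3.
Sum: 12/π + 18/π + -81/π + 324/π^3 = -51/π + 324/π^3.
So LHS = -51/π + 324/π^3.
∫_0^3 v(x) φ(x) dx = ∫_0^3 (3*x^2*sin(π*x/3) - 2*x*sin(π*x/3) - 2*sin(π*x/3)) dx. Term by term:
  ∫_0^3 -2*sin(π*x/3) dx = -12/π;  ∫_0^3 -2*x*sin(π*x/3) dx = -18/π;  ∫_0^3 3*x^2*sin(π*x/3) dx = -324/π^3 + 81/π.
Sum: -12/π − 18/π + -324/π^3 + 81/π = -324/π^3 + 51/π.
So RHS = -∫_0^3 v(x) φ(x) dx = -51/π + 324/π^3.
LHS = RHS, so the identity holds for this test φ.
Moreover u is smooth here and v(x) = u'(x) = 3*x**2 - 2*x - 2 pointwise, so the identity holds for every test function. Hence v is the weak derivative of u.


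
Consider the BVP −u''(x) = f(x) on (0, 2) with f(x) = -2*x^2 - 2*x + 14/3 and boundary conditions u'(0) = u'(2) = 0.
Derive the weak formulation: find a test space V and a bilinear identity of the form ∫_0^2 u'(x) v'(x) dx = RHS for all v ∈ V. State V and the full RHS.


V = H^1(0, 2) (no boundary constraint on v; u is determined up to an additive constant); weak form: ∫_0^2 u'v' dx = ∫_0^2 (-2*x^2 - 2*x + 14/3) v dx for all v ∈ V.

Multiply both sides by a test function v and integrate from 0 to 2:
  ∫_0^2 −u''(x) v(x) dx = ∫_0^2 f(x) v(x) dx.
Integrate the LHS by parts once:
  ∫_0^2 −u'' v dx = −[u'(x) v(x)]_0^2 + ∫_0^2 u'(x) v'(x) dx.
Thus ∫_0^2 u'(x) v'(x) dx = ∫_0^2 f(x) v(x) dx + [u'(x) v(x)]_0^2.
Choose V so that boundary terms are either known or forced to vanish.
u has homogeneous Neumann: u'(0) = u'(2) = 0. So [u' v]_0^2 = 0·v(2) − 0·v(0) = 0 for any v; take V = H^1(0, 2).
Weak formulation: find u (satisfying any essential BC) such that ∫_0^2 u'(x) v'(x) dx = ∫_0^2 f v dx for all v ∈ V (homogeneous Neumann, so boundary terms vanish).
Substituting f(x) = -2*x^2 - 2*x + 14/3, the right-hand side is ∫_0^2 (-2*x^2 - 2*x + 14/3) v dx.
Compatibility check (pure Neumann): taking v ≡ 1 ∈ V gives 0 = ∫_0^2 f dx + (0) − (0), i.e. ∫_0^2 f dx must equal u'(0) − u'(2) = 0. Indeed ∫_0^2 (-2*x^2 - 2*x + 14/3) dx = 0, so the data are compatible. The solution is then unique only up to an additive constant (fix it e.g. by requiring ∫_0^2 u dx = 0).
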